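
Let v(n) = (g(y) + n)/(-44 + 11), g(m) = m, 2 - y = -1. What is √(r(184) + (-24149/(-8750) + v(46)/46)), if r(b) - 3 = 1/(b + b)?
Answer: √1617554023239/531300 ≈ 2.3938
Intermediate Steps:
y = 3 (y = 2 - 1*(-1) = 2 + 1 = 3)
r(b) = 3 + 1/(2*b) (r(b) = 3 + 1/(b + b) = 3 + 1/(2*b))
v(n) = -1/11 - n/33 (v(n) = (3 + n)/(-44 + 11) = (3 + n)/(-33) = (3 + n)*(-1/33) = -1/11 - n/33)
√(r(184) + (-24149/(-8750) + v(46)/46)) = √((3 + (½)/184) + (-24149/(-8750) + (-1/11 - 1/33*46)/46)) = √((3 + (½)*(1/184)) + (-24149*(-1/8750) + (-1/11 - 46/33)*(1/46))) = √((3 + 1/368) + (24149/8750 - 49/33*1/46)) = √(1105/368 + (24149/8750 - 49/1518)) = √(1105/368 + 9057358/3320625) = √(304452103/53130000) = √1617554023239/531300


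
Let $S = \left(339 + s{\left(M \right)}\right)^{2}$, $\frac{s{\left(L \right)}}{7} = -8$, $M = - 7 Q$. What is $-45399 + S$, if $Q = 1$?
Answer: $34690$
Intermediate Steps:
$M = -7$ ($M = \left(-7\right) 1 = -7$)
$s{\left(L \right)} = -56$ ($s{\left(L \right)} = 7 \left(-8\right) = -56$)
$S = 80089$ ($S = \left(339 - 56\right)^{2} = 283^{2} = 80089$)
$-45399 + S = -45399 + 80089 = 34690$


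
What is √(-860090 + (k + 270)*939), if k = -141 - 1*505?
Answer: I*√1213154 ≈ 1101.4*I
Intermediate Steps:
k = -646 (k = -141 - 505 = -646)
√(-860090 + (k + 270)*939) = √(-860090 + (-646 + 270)*939) = √(-860090 - 376*939) = √(-860090 - 353064) = √(-1213154) = I*√1213154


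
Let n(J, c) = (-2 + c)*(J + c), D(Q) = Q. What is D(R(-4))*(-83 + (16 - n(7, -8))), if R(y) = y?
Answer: 308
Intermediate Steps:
D(R(-4))*(-83 + (16 - n(7, -8))) = -4*(-83 + (16 - ((-8)² - 2*7 - 2*(-8) + 7*(-8)))) = -4*(-83 + (16 - (64 - 14 + 16 - 56))) = -4*(-83 + (16 - 1*10)) = -4*(-83 + (16 - 10)) = -4*(-83 + 6) = -4*(-77) = 308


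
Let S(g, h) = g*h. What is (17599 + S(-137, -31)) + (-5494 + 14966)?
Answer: 31318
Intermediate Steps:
(17599 + S(-137, -31)) + (-5494 + 14966) = (17599 - 137*(-31)) + (-5494 + 14966) = (17599 + 4247) + 9472 = 21846 + 9472 = 31318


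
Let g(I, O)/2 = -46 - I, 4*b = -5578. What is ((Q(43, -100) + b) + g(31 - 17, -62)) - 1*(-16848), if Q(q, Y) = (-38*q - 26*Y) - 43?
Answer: 32513/2 ≈ 16257.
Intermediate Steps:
b = -2789/2 (b = (1/4)*(-5578) = -2789/2 ≈ -1394.5)
Q(q, Y) = -43 - 38*q - 26*Y
g(I, O) = -92 - 2*I (g(I, O) = 2*(-46 - I) = -92 - 2*I)
((Q(43, -100) + b) + g(31 - 17, -62)) - 1*(-16848) = (((-43 - 38*43 - 26*(-100)) - 2789/2) + (-92 - 2*(31 - 17))) - 1*(-16848) = (((-43 - 1634 + 2600) - 2789/2) + (-92 - 2*14)) + 16848 = ((923 - 2789/2) + (-92 - 28)) + 16848 = (-943/2 - 120) + 16848 = -1183/2 + 16848 = 32513/2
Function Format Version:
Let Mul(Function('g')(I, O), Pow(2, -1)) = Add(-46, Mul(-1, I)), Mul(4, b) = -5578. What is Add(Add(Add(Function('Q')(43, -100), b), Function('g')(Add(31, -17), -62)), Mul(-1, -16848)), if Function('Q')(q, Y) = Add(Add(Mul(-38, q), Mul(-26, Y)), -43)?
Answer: Rational(32513, 2) ≈ 16257.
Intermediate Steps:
b = Rational(-2789, 2) (b = Mul(Rational(1, 4), -5578) = Rational(-2789, 2) ≈ -1394.5)
Function('Q')(q, Y) = Add(-43, Mul(-38, q), Mul(-26, Y))
Function('g')(I, O) = Add(-92, Mul(-2, I)) (Function('g')(I, O) = Mul(2, Add(-46, Mul(-1, I))) = Add(-92, Mul(-2, I)))
Add(Add(Add(Function('Q')(43, -100), b), Function('g')(Add(31, -17), -62)), Mul(-1, -16848)) = Add(Add(Add(Add(-43, Mul(-38, 43), Mul(-26, -100)), Rational(-2789, 2)), Add(-92, Mul(-2, Add(31, -17)))), Mul(-1, -16848)) = Add(Add(Add(Add(-43, -1634, 2600), Rational(-2789, 2)), Add(-92, Mul(-2, 14))), 16848) = Add(Add(Add(923, Rational(-2789, 2)), Add(-92, -28)), 16848) = Add(Add(Rational(-943, 2), -120), 16848) = Add(Rational(-1183, 2), 16848) = Rational(32513, 2)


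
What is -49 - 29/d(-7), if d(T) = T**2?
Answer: -2430/49 ≈ -49.592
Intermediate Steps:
-49 - 29/d(-7) = -49 - 29/((-7)**2) = -49 - 29/49 = -2430/49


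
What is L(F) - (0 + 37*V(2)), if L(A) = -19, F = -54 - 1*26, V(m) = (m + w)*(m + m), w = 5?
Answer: -1055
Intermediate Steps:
V(m) = 2*m*(5 + m) (V(m) = (m + 5)*(m + m) = (5 + m)*(2*m) = 2*m*(5 + m))
F = -80 (F = -54 - 26 = -80)
L(F) - (0 + 37*V(2)) = -19 - (0 + 37*(2*2*(5 + 2))) = -19 - (0 + 37*(2*2*7)) = -19 - (0 + 37*28) = -19 - (0 + 1036) = -19 - 1*1036 = -19 - 1036 = -1055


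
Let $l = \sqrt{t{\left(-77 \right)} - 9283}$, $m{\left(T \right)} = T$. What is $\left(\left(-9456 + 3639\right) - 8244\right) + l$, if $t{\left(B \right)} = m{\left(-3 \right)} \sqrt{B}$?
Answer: $-14061 + \sqrt{-9283 - 3 i \sqrt{77}} \approx -14061.0 - 96.348 i$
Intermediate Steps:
$t{\left(B \right)} = - 3 \sqrt{B}$
$l = \sqrt{-9283 - 3 i \sqrt{77}}$ ($l = \sqrt{- 3 \sqrt{-77} - 9283} = \sqrt{- 3 i \sqrt{77} - 9283} = \sqrt{-9283 - 3 i \sqrt{77}} \approx 0.1366 - 96.348 i$)
$\left(\left(-9456 + 3639\right) - 8244\right) + l = \left(\left(-9456 + 3639\right) - 8244\right) + \sqrt{-9283 - 3 i \sqrt{77}} = \left(-5817 - 8244\right) + \sqrt{-9283 - 3 i \sqrt{77}} = -14061 + \sqrt{-9283 - 3 i \sqrt{77}}$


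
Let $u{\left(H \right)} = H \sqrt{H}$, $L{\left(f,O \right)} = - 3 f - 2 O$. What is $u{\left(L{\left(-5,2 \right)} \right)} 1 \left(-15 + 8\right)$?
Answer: $- 77 \sqrt{11} \approx -255.38$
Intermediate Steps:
$u{\left(H \right)} = H^{\frac{3}{2}}$
$u{\left(L{\left(-5,2 \right)} \right)} 1 \left(-15 + 8\right) = \left(\left(-3\right) \left(-5\right) - 4\right)^{\frac{3}{2}} \cdot 1 \left(-15 + 8\right) = \left(15 - 4\right)^{\frac{3}{2}} \cdot 1 \left(-7\right) = 11^{\frac{3}{2}} \cdot 1 \left(-7\right) = 11 \sqrt{11} \cdot 1 \left(-7\right) = 11 \sqrt{11} \left(-7\right) = - 77 \sqrt{11}$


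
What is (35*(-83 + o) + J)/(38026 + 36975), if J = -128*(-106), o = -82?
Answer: 7793/75001 ≈ 0.10391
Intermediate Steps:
J = 13568
(35*(-83 + o) + J)/(38026 + 36975) = (35*(-83 - 82) + 13568)/(38026 + 36975) = (35*(-165) + 13568)/75001 = (-5775 + 13568)*(1/75001) = 7793*(1/75001) = 7793/75001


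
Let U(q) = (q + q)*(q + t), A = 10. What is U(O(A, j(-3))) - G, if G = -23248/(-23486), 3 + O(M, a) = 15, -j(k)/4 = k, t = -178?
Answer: -46795736/11743 ≈ -3985.0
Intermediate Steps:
j(k) = -4*k
O(M, a) = 12 (O(M, a) = -3 + 15 = 12)
U(q) = 2*q*(-178 + q) (U(q) = (q + q)*(q - 178) = (2*q)*(-178 + q) = 2*q*(-178 + q))
G = 11624/11743 (G = -23248*(-1/23486) = 11624/11743 ≈ 0.98987)
U(O(A, j(-3))) - G = 2*12*(-178 + 12) - 1*11624/11743 = 2*12*(-166) - 11624/11743 = -3984 - 11624/11743 = -46795736/11743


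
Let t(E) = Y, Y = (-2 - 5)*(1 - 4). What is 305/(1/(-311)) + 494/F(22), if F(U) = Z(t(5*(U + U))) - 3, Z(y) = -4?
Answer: -664479/7 ≈ -94926.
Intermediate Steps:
Y = 21 (Y = -7*(-3) = 21)
t(E) = 21
F(U) = -7 (F(U) = -4 - 3 = -7)
305/(1/(-311)) + 494/F(22) = 305/(1/(-311)) + 494/(-7) = 305/(-1/311) + 494*(-⅐) = 305*(-311) - 494/7 = -94855 - 494/7 = -664479/7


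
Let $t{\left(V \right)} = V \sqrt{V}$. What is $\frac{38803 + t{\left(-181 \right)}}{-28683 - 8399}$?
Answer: $- \frac{38803}{37082} + \frac{181 i \sqrt{181}}{37082} \approx -1.0464 + 0.065668 i$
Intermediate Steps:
$t{\left(V \right)} = V^{\frac{3}{2}}$
$\frac{38803 + t{\left(-181 \right)}}{-28683 - 8399} = \frac{38803 + \left(-181\right)^{\frac{3}{2}}}{-28683 - 8399} = \frac{38803 - 181 i \sqrt{181}}{-37082} = \left(38803 - 181 i \sqrt{181}\right) \left(- \frac{1}{37082}\right) = - \frac{38803}{37082} + \frac{181 i \sqrt{181}}{37082}$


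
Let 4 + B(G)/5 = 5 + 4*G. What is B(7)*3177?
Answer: 460665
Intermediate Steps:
B(G) = 5 + 20*G (B(G) = -20 + 5*(5 + 4*G) = -20 + (25 + 20*G) = 5 + 20*G)
B(7)*3177 = (5 + 20*7)*3177 = (5 + 140)*3177 = 145*3177 = 460665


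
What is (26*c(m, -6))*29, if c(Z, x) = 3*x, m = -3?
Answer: -13572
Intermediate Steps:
(26*c(m, -6))*29 = (26*(3*(-6)))*29 = (26*(-18))*29 = -468*29 = -13572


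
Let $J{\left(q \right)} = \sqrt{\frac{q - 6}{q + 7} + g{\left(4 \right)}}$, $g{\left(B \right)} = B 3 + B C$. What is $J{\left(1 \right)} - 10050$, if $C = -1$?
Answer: $-10050 + \frac{\sqrt{118}}{4} \approx -10047.0$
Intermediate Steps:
$g{\left(B \right)} = 2 B$ ($g{\left(B \right)} = B 3 + B \left(-1\right) = 3 B - B = 2 B$)
$J{\left(q \right)} = \sqrt{8 + \frac{-6 + q}{7 + q}}$ ($J{\left(q \right)} = \sqrt{\frac{q - 6}{q + 7} + 2 \cdot 4} = \sqrt{\frac{-6 + q}{7 + q} + 8} = \sqrt{8 + \frac{-6 + q}{7 + q}}$)
$J{\left(1 \right)} - 10050 = \sqrt{\frac{50 + 9 \cdot 1}{7 + 1}} - 10050 = \sqrt{\frac{50 + 9}{8}} - 10050 = \sqrt{\frac{1}{8} \cdot 59} - 10050 = \sqrt{\frac{59}{8}} - 10050 = \frac{\sqrt{118}}{4} - 10050 = -10050 + \frac{\sqrt{118}}{4}$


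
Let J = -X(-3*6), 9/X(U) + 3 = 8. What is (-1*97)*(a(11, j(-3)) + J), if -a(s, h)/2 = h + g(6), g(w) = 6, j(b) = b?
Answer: 3783/5 ≈ 756.60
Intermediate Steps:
X(U) = 9/5 (X(U) = 9/(-3 + 8) = 9/5)
J = -9/5 (J = -1*9/5 = -9/5 ≈ -1.8000)
a(s, h) = -12 - 2*h (a(s, h) = -2*(h + 6) = -2*(6 + h) = -12 - 2*h)
(-1*97)*(a(11, j(-3)) + J) = (-1*97)*((-12 - 2*(-3)) - 9/5) = -97*((-12 + 6) - 9/5) = -97*(-6 - 9/5) = -97*(-39/5) = 3783/5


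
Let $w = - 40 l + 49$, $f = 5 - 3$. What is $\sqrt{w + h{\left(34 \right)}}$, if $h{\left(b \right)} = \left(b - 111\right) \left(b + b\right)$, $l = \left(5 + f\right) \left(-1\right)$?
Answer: $i \sqrt{4907} \approx 70.05 i$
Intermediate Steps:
$f = 2$ ($f = 5 - 3 = 2$)
$l = -7$ ($l = \left(5 + 2\right) \left(-1\right) = 7 \left(-1\right) = -7$)
$h{\left(b \right)} = 2 b \left(-111 + b\right)$ ($h{\left(b \right)} = \left(-111 + b\right) 2 b = 2 b \left(-111 + b\right)$)
$w = 329$ ($w = \left(-40\right) \left(-7\right) + 49 = 280 + 49 = 329$)
$\sqrt{w + h{\left(34 \right)}} = \sqrt{329 + 2 \cdot 34 \left(-111 + 34\right)} = \sqrt{329 + 2 \cdot 34 \left(-77\right)} = \sqrt{329 - 5236} = \sqrt{-4907} = i \sqrt{4907}$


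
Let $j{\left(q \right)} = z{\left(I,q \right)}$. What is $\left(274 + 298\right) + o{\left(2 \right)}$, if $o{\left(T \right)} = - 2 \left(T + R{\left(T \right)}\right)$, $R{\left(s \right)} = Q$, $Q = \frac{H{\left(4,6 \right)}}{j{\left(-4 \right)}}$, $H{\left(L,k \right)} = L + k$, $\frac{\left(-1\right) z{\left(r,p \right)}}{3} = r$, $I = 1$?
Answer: $\frac{1724}{3} \approx 574.67$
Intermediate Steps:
$z{\left(r,p \right)} = - 3 r$
$j{\left(q \right)} = -3$ ($j{\left(q \right)} = \left(-3\right) 1 = -3$)
$Q = - \frac{10}{3}$ ($Q = \frac{4 + 6}{-3} = 10 \left(- \frac{1}{3}\right) = - \frac{10}{3} \approx -3.3333$)
$R{\left(s \right)} = - \frac{10}{3}$
$o{\left(T \right)} = \frac{20}{3} - 2 T$ ($o{\left(T \right)} = - 2 \left(T - \frac{10}{3}\right) = - 2 \left(- \frac{10}{3} + T\right) = \frac{20}{3} - 2 T$)
$\left(274 + 298\right) + o{\left(2 \right)} = \left(274 + 298\right) + \left(\frac{20}{3} - 4\right) = 572 + \left(\frac{20}{3} - 4\right) = 572 + \frac{8}{3} = \frac{1724}{3}$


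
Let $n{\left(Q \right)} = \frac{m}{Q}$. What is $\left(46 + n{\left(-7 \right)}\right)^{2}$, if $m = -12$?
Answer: $\frac{111556}{49} \approx 2276.7$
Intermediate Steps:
$n{\left(Q \right)} = - \frac{12}{Q}$
$\left(46 + n{\left(-7 \right)}\right)^{2} = \left(46 - \frac{12}{-7}\right)^{2} = \left(46 - - \frac{12}{7}\right)^{2} = \left(46 + \frac{12}{7}\right)^{2} = \left(\frac{334}{7}\right)^{2} = \frac{111556}{49}$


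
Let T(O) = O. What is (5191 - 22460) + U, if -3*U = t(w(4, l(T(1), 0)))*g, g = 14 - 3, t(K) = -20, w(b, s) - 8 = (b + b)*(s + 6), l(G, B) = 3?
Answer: -51587/3 ≈ -17196.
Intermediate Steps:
w(b, s) = 8 + 2*b*(6 + s) (w(b, s) = 8 + (b + b)*(s + 6) = 8 + (2*b)*(6 + s) = 8 + 2*b*(6 + s))
g = 11
U = 220/3 (U = -(-20)*11/3 = -1/3*(-220) = 220/3 ≈ 73.333)
(5191 - 22460) + U = (5191 - 22460) + 220/3 = -17269 + 220/3 = -51587/3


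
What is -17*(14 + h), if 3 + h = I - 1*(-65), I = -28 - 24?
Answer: -408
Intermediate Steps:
I = -52
h = 10 (h = -3 + (-52 - 1*(-65)) = -3 + (-52 + 65) = -3 + 13 = 10)
-17*(14 + h) = -17*(14 + 10) = -17*24 = -408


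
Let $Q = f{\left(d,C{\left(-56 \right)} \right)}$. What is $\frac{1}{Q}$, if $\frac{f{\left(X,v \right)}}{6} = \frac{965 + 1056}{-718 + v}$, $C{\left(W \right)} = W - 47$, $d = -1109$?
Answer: $- \frac{821}{12126} \approx -0.067706$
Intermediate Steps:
$C{\left(W \right)} = -47 + W$
$f{\left(X,v \right)} = \frac{12126}{-718 + v}$ ($f{\left(X,v \right)} = 6 \frac{965 + 1056}{-718 + v} = 6 \frac{2021}{-718 + v} = \frac{12126}{-718 + v}$)
$Q = - \frac{12126}{821}$ ($Q = \frac{12126}{-718 - 103} = \frac{12126}{-821} = 12126 \left(- \frac{1}{821}\right) = - \frac{12126}{821} \approx -14.77$)
$\frac{1}{Q} = \frac{1}{- \frac{12126}{821}} = - \frac{821}{12126}$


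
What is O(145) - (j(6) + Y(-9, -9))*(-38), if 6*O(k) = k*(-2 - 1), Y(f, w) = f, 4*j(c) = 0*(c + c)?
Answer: -829/2 ≈ -414.50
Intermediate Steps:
j(c) = 0 (j(c) = (0*(c + c))/4 = (0*(2*c))/4 = (¼)*0 = 0)
O(k) = -k/2 (O(k) = (k*(-2 - 1))/6 = (k*(-3))/6 = (-3*k)/6 = -k/2)
O(145) - (j(6) + Y(-9, -9))*(-38) = -½*145 - (0 - 9)*(-38) = -145/2 - (-9)*(-38) = -145/2 - 1*342 = -145/2 - 342 = -829/2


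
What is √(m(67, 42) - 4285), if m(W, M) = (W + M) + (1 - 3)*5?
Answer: I*√4186 ≈ 64.699*I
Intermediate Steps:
m(W, M) = -10 + M + W (m(W, M) = (M + W) - 2*5 = (M + W) - 10 = -10 + M + W)
√(m(67, 42) - 4285) = √((-10 + 42 + 67) - 4285) = √(99 - 4285) = √(-4186) = I*√4186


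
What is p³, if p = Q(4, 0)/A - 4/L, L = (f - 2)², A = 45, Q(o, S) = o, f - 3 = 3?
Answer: -24389/5832000 ≈ -0.0041819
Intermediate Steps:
f = 6 (f = 3 + 3 = 6)
L = 16 (L = (6 - 2)² = 4² = 16)
p = -29/180 (p = 4/45 - 4/16 = 4*(1/45) - 4*1/16 = 4/45 - ¼ = -29/180 ≈ -0.16111)
p³ = (-29/180)³ = -24389/5832000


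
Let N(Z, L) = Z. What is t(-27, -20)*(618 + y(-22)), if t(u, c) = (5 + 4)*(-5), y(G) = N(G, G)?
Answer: -26820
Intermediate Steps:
y(G) = G
t(u, c) = -45 (t(u, c) = 9*(-5) = -45)
t(-27, -20)*(618 + y(-22)) = -45*(618 - 22) = -45*596 = -26820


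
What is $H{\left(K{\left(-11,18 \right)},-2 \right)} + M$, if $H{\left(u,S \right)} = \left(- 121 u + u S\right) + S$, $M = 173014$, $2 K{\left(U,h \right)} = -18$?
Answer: $174119$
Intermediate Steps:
$K{\left(U,h \right)} = -9$ ($K{\left(U,h \right)} = \frac{1}{2} \left(-18\right) = -9$)
$H{\left(u,S \right)} = S - 121 u + S u$ ($H{\left(u,S \right)} = \left(- 121 u + S u\right) + S = S - 121 u + S u$)
$H{\left(K{\left(-11,18 \right)},-2 \right)} + M = \left(-2 - -1089 - -18\right) + 173014 = \left(-2 + 1089 + 18\right) + 173014 = 1105 + 173014 = 174119$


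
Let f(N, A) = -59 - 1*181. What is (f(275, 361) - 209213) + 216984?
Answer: 7531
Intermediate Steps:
f(N, A) = -240 (f(N, A) = -59 - 181 = -240)
(f(275, 361) - 209213) + 216984 = (-240 - 209213) + 216984 = -209453 + 216984 = 7531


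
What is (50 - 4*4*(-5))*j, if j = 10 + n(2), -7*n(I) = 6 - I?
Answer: 8580/7 ≈ 1225.7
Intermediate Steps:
n(I) = -6/7 + I/7 (n(I) = -(6 - I)/7 = -6/7 + I/7)
j = 66/7 (j = 10 + (-6/7 + (⅐)*2) = 10 + (-6/7 + 2/7) = 10 - 4/7 = 66/7 ≈ 9.4286)
(50 - 4*4*(-5))*j = (50 - 4*4*(-5))*(66/7) = (50 - 16*(-5))*(66/7) = (50 + 80)*(66/7) = 130*(66/7) = 8580/7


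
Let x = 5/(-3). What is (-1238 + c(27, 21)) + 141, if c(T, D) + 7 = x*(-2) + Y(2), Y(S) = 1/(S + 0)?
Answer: -6601/6 ≈ -1100.2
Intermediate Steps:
Y(S) = 1/S
x = -5/3 (x = 5*(-1/3) = -5/3 ≈ -1.6667)
c(T, D) = -19/6 (c(T, D) = -7 + (-5/3*(-2) + 1/2) = -7 + (10/3 + 1/2) = -7 + 23/6 = -19/6)
(-1238 + c(27, 21)) + 141 = (-1238 - 19/6) + 141 = -7447/6 + 141 = -6601/6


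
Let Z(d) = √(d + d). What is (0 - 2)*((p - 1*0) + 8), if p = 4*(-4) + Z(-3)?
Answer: 16 - 2*I*√6 ≈ 16.0 - 4.899*I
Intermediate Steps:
Z(d) = √2*√d (Z(d) = √(2*d) = √2*√d)
p = -16 + I*√6 (p = 4*(-4) + √2*√(-3) = -16 + √2*(I*√3) = -16 + I*√6 ≈ -16.0 + 2.4495*I)
(0 - 2)*((p - 1*0) + 8) = (0 - 2)*(((-16 + I*√6) - 1*0) + 8) = -2*(((-16 + I*√6) + 0) + 8) = -2*((-16 + I*√6) + 8) = -2*(-8 + I*√6) = 16 - 2*I*√6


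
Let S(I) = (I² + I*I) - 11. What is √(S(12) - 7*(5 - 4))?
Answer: 3*√30 ≈ 16.432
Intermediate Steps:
S(I) = -11 + 2*I² (S(I) = (I² + I²) - 11 = 2*I² - 11 = -11 + 2*I²)
√(S(12) - 7*(5 - 4)) = √((-11 + 2*12²) - 7*(5 - 4)) = √((-11 + 2*144) - 7*1) = √((-11 + 288) - 7) = √(277 - 7) = √270 = 3*√30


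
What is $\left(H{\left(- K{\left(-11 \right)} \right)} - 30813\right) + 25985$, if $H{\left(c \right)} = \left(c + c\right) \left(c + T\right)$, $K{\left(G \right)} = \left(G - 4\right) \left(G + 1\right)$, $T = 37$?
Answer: $29072$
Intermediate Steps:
$K{\left(G \right)} = \left(1 + G\right) \left(-4 + G\right)$ ($K{\left(G \right)} = \left(-4 + G\right) \left(1 + G\right) = \left(1 + G\right) \left(-4 + G\right)$)
$H{\left(c \right)} = 2 c \left(37 + c\right)$ ($H{\left(c \right)} = \left(c + c\right) \left(c + 37\right) = 2 c \left(37 + c\right)$)
$\left(H{\left(- K{\left(-11 \right)} \right)} - 30813\right) + 25985 = \left(2 \left(- (-4 + \left(-11\right)^{2} - -33)\right) \left(37 - \left(-4 + \left(-11\right)^{2} - -33\right)\right) - 30813\right) + 25985 = \left(2 \left(- (-4 + 121 + 33)\right) \left(37 - \left(-4 + 121 + 33\right)\right) - 30813\right) + 25985 = \left(2 \left(\left(-1\right) 150\right) \left(37 - 150\right) - 30813\right) + 25985 = \left(2 \left(-150\right) \left(37 - 150\right) - 30813\right) + 25985 = \left(2 \left(-150\right) \left(-113\right) - 30813\right) + 25985 = \left(33900 - 30813\right) + 25985 = 3087 + 25985 = 29072$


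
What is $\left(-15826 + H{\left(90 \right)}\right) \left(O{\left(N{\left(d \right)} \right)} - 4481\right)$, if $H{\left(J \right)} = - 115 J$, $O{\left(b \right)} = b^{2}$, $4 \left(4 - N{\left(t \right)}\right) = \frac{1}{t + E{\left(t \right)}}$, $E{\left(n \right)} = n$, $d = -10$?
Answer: $\frac{11687321831}{100} \approx 1.1687 \cdot 10^{8}$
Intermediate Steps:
$N{\left(t \right)} = 4 - \frac{1}{8 t}$ ($N{\left(t \right)} = 4 - \frac{1}{4 \left(t + t\right)} = 4 - \frac{1}{4 \cdot 2 t} = 4 - \frac{\frac{1}{2} \frac{1}{t}}{4} = 4 - \frac{1}{8 t}$)
$\left(-15826 + H{\left(90 \right)}\right) \left(O{\left(N{\left(d \right)} \right)} - 4481\right) = \left(-15826 - 10350\right) \left(\left(4 - \frac{1}{8 \left(-10\right)}\right)^{2} - 4481\right) = \left(-15826 - 10350\right) \left(\left(4 - - \frac{1}{80}\right)^{2} - 4481\right) = - 26176 \left(\left(4 + \frac{1}{80}\right)^{2} - 4481\right) = - 26176 \left(\left(\frac{321}{80}\right)^{2} - 4481\right) = - 26176 \left(\frac{103041}{6400} - 4481\right) = \left(-26176\right) \left(- \frac{28575359}{6400}\right) = \frac{11687321831}{100}$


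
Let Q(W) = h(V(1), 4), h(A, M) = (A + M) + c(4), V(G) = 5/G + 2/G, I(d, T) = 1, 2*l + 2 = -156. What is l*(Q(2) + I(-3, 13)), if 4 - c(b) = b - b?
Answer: -1264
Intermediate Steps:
l = -79 (l = -1 + (½)*(-156) = -1 - 78 = -79)
c(b) = 4 (c(b) = 4 - (b - b) = 4 - 1*0 = 4 + 0 = 4)
V(G) = 7/G
h(A, M) = 4 + A + M (h(A, M) = (A + M) + 4 = 4 + A + M)
Q(W) = 15 (Q(W) = 4 + 7/1 + 4 = 4 + 7*1 + 4 = 4 + 7 + 4 = 15)
l*(Q(2) + I(-3, 13)) = -79*(15 + 1) = -79*16 = -1264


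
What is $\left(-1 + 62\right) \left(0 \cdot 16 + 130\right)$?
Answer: $7930$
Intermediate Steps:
$\left(-1 + 62\right) \left(0 \cdot 16 + 130\right) = 61 \left(0 + 130\right) = 61 \cdot 130 = 7930$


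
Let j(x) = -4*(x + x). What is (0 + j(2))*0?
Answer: 0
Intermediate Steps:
j(x) = -8*x
(0 + j(2))*0 = (0 - 8*2)*0 = (0 - 16)*0 = -16*0 = 0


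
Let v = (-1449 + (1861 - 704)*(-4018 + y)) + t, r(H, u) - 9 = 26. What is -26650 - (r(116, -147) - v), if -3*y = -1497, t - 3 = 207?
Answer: -4099407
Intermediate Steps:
t = 210 (t = 3 + 207 = 210)
y = 499 (y = -⅓*(-1497) = 499)
r(H, u) = 35 (r(H, u) = 9 + 26 = 35)
v = -4072722 (v = (-1449 + (1861 - 704)*(-4018 + 499)) + 210 = (-1449 + 1157*(-3519)) + 210 = (-1449 - 4071483) + 210 = -4072932 + 210 = -4072722)
-26650 - (r(116, -147) - v) = -26650 - (35 - 1*(-4072722)) = -26650 - (35 + 4072722) = -26650 - 1*4072757 = -26650 - 4072757 = -4099407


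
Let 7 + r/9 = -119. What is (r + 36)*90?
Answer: -98820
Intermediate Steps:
r = -1134 (r = -63 + 9*(-119) = -63 - 1071 = -1134)
(r + 36)*90 = (-1134 + 36)*90 = -1098*90 = -98820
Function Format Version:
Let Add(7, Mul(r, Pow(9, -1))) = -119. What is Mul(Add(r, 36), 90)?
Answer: -98820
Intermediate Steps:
r = -1134 (r = Add(-63, Mul(9, -119)) = Add(-63, -1071) = -1134)
Mul(Add(r, 36), 90) = Mul(Add(-1134, 36), 90) = Mul(-1098, 90) = -98820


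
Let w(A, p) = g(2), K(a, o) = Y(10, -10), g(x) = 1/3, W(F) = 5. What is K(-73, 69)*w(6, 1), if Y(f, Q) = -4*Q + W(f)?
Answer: 15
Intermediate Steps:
g(x) = ⅓ (g(x) = 1*(⅓) = ⅓)
Y(f, Q) = 5 - 4*Q (Y(f, Q) = -4*Q + 5 = 5 - 4*Q)
K(a, o) = 45 (K(a, o) = 5 - 4*(-10) = 5 + 40 = 45)
w(A, p) = ⅓
K(-73, 69)*w(6, 1) = 45*(⅓) = 15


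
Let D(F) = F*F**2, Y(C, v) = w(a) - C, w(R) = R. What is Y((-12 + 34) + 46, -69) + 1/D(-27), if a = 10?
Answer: -1141615/19683 ≈ -58.000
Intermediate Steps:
Y(C, v) = 10 - C
D(F) = F**3
Y((-12 + 34) + 46, -69) + 1/D(-27) = (10 - ((-12 + 34) + 46)) + 1/((-27)**3) = (10 - (22 + 46)) + 1/(-19683) = (10 - 1*68) - 1/19683 = (10 - 68) - 1/19683 = -58 - 1/19683 = -1141615/19683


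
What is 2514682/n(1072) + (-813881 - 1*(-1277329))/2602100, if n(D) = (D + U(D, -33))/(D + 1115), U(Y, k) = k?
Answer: 3577633612485968/675895475 ≈ 5.2932e+6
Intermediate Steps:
n(D) = (-33 + D)/(1115 + D) (n(D) = (D - 33)/(D + 1115) = (-33 + D)/(1115 + D))
2514682/n(1072) + (-813881 - 1*(-1277329))/2602100 = 2514682/(((-33 + 1072)/(1115 + 1072))) + (-813881 - 1*(-1277329))/2602100 = 2514682/((1039/2187)) + (-813881 + 1277329)*(1/2602100) = 2514682/(((1/2187)*1039)) + 463448*(1/2602100) = 2514682/(1039/2187) + 115862/650525 = 2514682*(2187/1039) + 115862/650525 = 5499609534/1039 + 115862/650525 = 3577633612485968/675895475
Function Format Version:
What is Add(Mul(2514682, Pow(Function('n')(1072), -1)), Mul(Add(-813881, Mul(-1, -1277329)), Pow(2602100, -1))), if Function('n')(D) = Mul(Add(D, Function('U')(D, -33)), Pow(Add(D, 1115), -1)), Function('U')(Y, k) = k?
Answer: Rational(3577633612485968, 675895475) ≈ 5.2932e+6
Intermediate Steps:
Function('n')(D) = Mul(Pow(Add(1115, D), -1), Add(-33, D)) (Function('n')(D) = Mul(Add(D, -33), Pow(Add(D, 1115), -1)) = Mul(Add(-33, D), Pow(Add(1115, D), -1)) = Mul(Pow(Add(1115, D), -1), Add(-33, D)))
Add(Mul(2514682, Pow(Function('n')(1072), -1)), Mul(Add(-813881, Mul(-1, -1277329)), Pow(2602100, -1))) = Add(Mul(2514682, Pow(Mul(Pow(Add(1115, 1072), -1), Add(-33, 1072)), -1)), Mul(Add(-813881, Mul(-1, -1277329)), Pow(2602100, -1))) = Add(Mul(2514682, Pow(Mul(Pow(2187, -1), 1039), -1)), Mul(Add(-813881, 1277329), Rational(1, 2602100))) = Add(Mul(2514682, Pow(Mul(Rational(1, 2187), 1039), -1)), Mul(463448, Rational(1, 2602100))) = Add(Mul(2514682, Pow(Rational(1039, 2187), -1)), Rational(115862, 650525)) = Add(Mul(2514682, Rational(2187, 1039)), Rational(115862, 650525)) = Add(Rational(5499609534, 1039), Rational(115862, 650525)) = Rational(3577633612485968, 675895475)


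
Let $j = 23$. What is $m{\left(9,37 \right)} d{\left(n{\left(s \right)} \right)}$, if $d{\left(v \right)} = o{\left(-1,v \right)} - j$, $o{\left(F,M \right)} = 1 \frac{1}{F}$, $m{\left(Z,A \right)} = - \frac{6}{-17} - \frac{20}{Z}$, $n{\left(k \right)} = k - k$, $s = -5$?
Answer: $\frac{2288}{51} \approx 44.863$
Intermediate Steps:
$n{\left(k \right)} = 0$
$m{\left(Z,A \right)} = \frac{6}{17} - \frac{20}{Z}$ ($m{\left(Z,A \right)} = \left(-6\right) \left(- \frac{1}{17}\right) - \frac{20}{Z} = \frac{6}{17} - \frac{20}{Z}$)
$o{\left(F,M \right)} = \frac{1}{F}$
$d{\left(v \right)} = -24$ ($d{\left(v \right)} = \frac{1}{-1} - 23 = -1 - 23 = -24$)
$m{\left(9,37 \right)} d{\left(n{\left(s \right)} \right)} = \left(\frac{6}{17} - \frac{20}{9}\right) \left(-24\right) = \left(- \frac{286}{153}\right) \left(-24\right) = \frac{2288}{51}$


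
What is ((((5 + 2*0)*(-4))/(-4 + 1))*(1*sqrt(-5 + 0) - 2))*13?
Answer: -520/3 + 260*I*sqrt(5)/3 ≈ -173.33 + 193.79*I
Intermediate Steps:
((((5 + 2*0)*(-4))/(-4 + 1))*(1*sqrt(-5 + 0) - 2))*13 = ((((5 + 0)*(-4))/(-3))*(1*sqrt(-5) - 2))*13 = ((-5*(-4)/3)*(1*(I*sqrt(5)) - 2))*13 = ((-1/3*(-20))*(I*sqrt(5) - 2))*13 = (20*(-2 + I*sqrt(5))/3)*13 = (-40/3 + 20*I*sqrt(5)/3)*13 = -520/3 + 260*I*sqrt(5)/3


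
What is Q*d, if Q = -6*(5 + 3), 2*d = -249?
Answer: 5976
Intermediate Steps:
d = -249/2 (d = (1/2)*(-249) = -249/2 ≈ -124.50)
Q = -48 (Q = -6*8 = -48)
Q*d = -48*(-249/2) = 5976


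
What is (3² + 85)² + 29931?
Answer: 38767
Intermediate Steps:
(3² + 85)² + 29931 = (9 + 85)² + 29931 = 94² + 29931 = 8836 + 29931 = 38767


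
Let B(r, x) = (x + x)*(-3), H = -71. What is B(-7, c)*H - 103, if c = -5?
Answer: -2233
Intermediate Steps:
B(r, x) = -6*x (B(r, x) = (2*x)*(-3) = -6*x)
B(-7, c)*H - 103 = -6*(-5)*(-71) - 103 = 30*(-71) - 103 = -2130 - 103 = -2233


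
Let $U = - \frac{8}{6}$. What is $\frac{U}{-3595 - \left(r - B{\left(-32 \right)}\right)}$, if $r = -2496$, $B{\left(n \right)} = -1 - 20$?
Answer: $\frac{1}{840} \approx 0.0011905$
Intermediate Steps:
$B{\left(n \right)} = -21$ ($B{\left(n \right)} = -1 - 20 = -21$)
$U = - \frac{4}{3}$ ($U = \left(-8\right) \frac{1}{6} = - \frac{4}{3} \approx -1.3333$)
$\frac{U}{-3595 - \left(r - B{\left(-32 \right)}\right)} = - \frac{4}{3 \left(-3595 - -2475\right)} = - \frac{4}{3 \left(-3595 + \left(-21 + 2496\right)\right)} = - \frac{4}{3 \left(-3595 + 2475\right)} = - \frac{4}{3 \left(-1120\right)} = \left(- \frac{4}{3}\right) \left(- \frac{1}{1120}\right) = \frac{1}{840}$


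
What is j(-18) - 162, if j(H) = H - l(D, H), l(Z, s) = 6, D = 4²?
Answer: -186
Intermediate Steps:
D = 16
j(H) = -6 + H (j(H) = H - 1*6 = H - 6 = -6 + H)
j(-18) - 162 = (-6 - 18) - 162 = -24 - 162 = -186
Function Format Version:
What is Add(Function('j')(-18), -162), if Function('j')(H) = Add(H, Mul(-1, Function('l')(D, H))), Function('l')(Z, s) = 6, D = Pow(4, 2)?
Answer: -186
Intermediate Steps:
D = 16
Function('j')(H) = Add(-6, H) (Function('j')(H) = Add(H, Mul(-1, 6)) = Add(H, -6) = Add(-6, H))
Add(Function('j')(-18), -162) = Add(Add(-6, -18), -162) = Add(-24, -162) = -186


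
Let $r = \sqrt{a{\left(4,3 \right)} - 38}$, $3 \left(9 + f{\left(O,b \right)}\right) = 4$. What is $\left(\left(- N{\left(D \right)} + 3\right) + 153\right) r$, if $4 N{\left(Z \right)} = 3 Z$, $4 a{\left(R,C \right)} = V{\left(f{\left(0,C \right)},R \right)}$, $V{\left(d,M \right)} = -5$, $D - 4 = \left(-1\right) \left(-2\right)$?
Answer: $\frac{303 i \sqrt{157}}{4} \approx 949.14 i$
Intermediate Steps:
$D = 6$ ($D = 4 - -2 = 4 + 2 = 6$)
$f{\left(O,b \right)} = - \frac{23}{3}$ ($f{\left(O,b \right)} = -9 + \frac{1}{3} \cdot 4 = -9 + \frac{4}{3} = - \frac{23}{3}$)
$a{\left(R,C \right)} = - \frac{5}{4}$ ($a{\left(R,C \right)} = \frac{1}{4} \left(-5\right) = - \frac{5}{4}$)
$N{\left(Z \right)} = \frac{3 Z}{4}$
$r = \frac{i \sqrt{157}}{2}$ ($r = \sqrt{- \frac{5}{4} - 38} = \sqrt{- \frac{157}{4}} = \frac{i \sqrt{157}}{2} \approx 6.265 i$)
$\left(\left(- N{\left(D \right)} + 3\right) + 153\right) r = \left(\left(- \frac{3 \cdot 6}{4} + 3\right) + 153\right) \frac{i \sqrt{157}}{2} = \left(\left(\left(-1\right) \frac{9}{2} + 3\right) + 153\right) \frac{i \sqrt{157}}{2} = \left(\left(- \frac{9}{2} + 3\right) + 153\right) \frac{i \sqrt{157}}{2} = \left(- \frac{3}{2} + 153\right) \frac{i \sqrt{157}}{2} = \frac{303 \frac{i \sqrt{157}}{2}}{2} = \frac{303 i \sqrt{157}}{4}$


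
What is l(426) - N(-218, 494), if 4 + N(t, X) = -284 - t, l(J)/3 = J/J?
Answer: 73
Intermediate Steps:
l(J) = 3 (l(J) = 3*(J/J) = 3*1 = 3)
N(t, X) = -288 - t (N(t, X) = -4 + (-284 - t) = -288 - t)
l(426) - N(-218, 494) = 3 - (-288 - 1*(-218)) = 3 - (-288 + 218) = 3 - 1*(-70) = 3 + 70 = 73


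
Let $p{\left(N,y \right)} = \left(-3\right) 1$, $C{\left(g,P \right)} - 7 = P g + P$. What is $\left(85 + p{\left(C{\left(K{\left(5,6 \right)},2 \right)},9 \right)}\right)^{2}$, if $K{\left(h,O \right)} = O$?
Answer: $6724$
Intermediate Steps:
$C{\left(g,P \right)} = 7 + P + P g$ ($C{\left(g,P \right)} = 7 + \left(P g + P\right) = 7 + \left(P + P g\right) = 7 + P + P g$)
$p{\left(N,y \right)} = -3$
$\left(85 + p{\left(C{\left(K{\left(5,6 \right)},2 \right)},9 \right)}\right)^{2} = \left(85 - 3\right)^{2} = 82^{2} = 6724$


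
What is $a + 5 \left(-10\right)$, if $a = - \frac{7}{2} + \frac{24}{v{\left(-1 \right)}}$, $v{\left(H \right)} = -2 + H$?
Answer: $- \frac{123}{2} \approx -61.5$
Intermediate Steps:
$a = - \frac{23}{2}$ ($a = - \frac{7}{2} + \frac{24}{-2 - 1} = \left(-7\right) \frac{1}{2} + \frac{24}{-3} = - \frac{7}{2} + 24 \left(- \frac{1}{3}\right) = - \frac{7}{2} - 8 = - \frac{23}{2} \approx -11.5$)
$a + 5 \left(-10\right) = - \frac{23}{2} + 5 \left(-10\right) = - \frac{23}{2} - 50 = - \frac{123}{2}$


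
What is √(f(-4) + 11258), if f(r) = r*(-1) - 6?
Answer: 2*√2814 ≈ 106.09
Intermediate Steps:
f(r) = -6 - r (f(r) = -r - 6 = -6 - r)
√(f(-4) + 11258) = √((-6 - 1*(-4)) + 11258) = √((-6 + 4) + 11258) = √(-2 + 11258) = √11256 = 2*√2814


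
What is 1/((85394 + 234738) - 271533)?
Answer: 1/48599 ≈ 2.0577e-5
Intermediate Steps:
1/((85394 + 234738) - 271533) = 1/(320132 - 271533) = 1/48599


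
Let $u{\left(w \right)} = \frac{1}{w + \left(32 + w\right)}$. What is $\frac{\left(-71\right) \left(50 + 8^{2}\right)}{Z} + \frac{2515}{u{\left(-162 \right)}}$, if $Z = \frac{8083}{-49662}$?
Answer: $- \frac{5534029312}{8083} \approx -6.8465 \cdot 10^{5}$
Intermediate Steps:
$Z = - \frac{8083}{49662}$ ($Z = 8083 \left(- \frac{1}{49662}\right) = - \frac{8083}{49662} \approx -0.16276$)
$u{\left(w \right)} = \frac{1}{32 + 2 w}$
$\frac{\left(-71\right) \left(50 + 8^{2}\right)}{Z} + \frac{2515}{u{\left(-162 \right)}} = \frac{\left(-71\right) \left(50 + 8^{2}\right)}{- \frac{8083}{49662}} + \frac{2515}{\frac{1}{2} \frac{1}{16 - 162}} = - 71 \left(50 + 64\right) \left(- \frac{49662}{8083}\right) + \frac{2515}{\frac{1}{2} \frac{1}{-146}} = \left(-71\right) 114 \left(- \frac{49662}{8083}\right) + \frac{2515}{\frac{1}{2} \left(- \frac{1}{146}\right)} = \left(-8094\right) \left(- \frac{49662}{8083}\right) + \frac{2515}{- \frac{1}{292}} = \frac{401964228}{8083} + 2515 \left(-292\right) = \frac{401964228}{8083} - 734380 = - \frac{5534029312}{8083}$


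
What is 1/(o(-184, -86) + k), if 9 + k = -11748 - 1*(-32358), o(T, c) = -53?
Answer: 1/20548 ≈ 4.8667e-5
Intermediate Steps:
k = 20601 (k = -9 + (-11748 - 1*(-32358)) = -9 + (-11748 + 32358) = -9 + 20610 = 20601)
1/(o(-184, -86) + k) = 1/(-53 + 20601) = 1/20548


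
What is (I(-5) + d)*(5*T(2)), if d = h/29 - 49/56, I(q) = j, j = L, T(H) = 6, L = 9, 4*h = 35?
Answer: 29325/116 ≈ 252.80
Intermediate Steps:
h = 35/4 (h = (¼)*35 = 35/4 ≈ 8.7500)
j = 9
I(q) = 9
d = -133/232 (d = (35/4)/29 - 49/56 = (35/4)*(1/29) - 49*1/56 = 35/116 - 7/8 = -133/232 ≈ -0.57328)
(I(-5) + d)*(5*T(2)) = (9 - 133/232)*(5*6) = (1955/232)*30 = 29325/116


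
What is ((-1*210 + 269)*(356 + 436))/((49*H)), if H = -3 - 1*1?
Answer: -11682/49 ≈ -238.41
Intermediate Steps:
H = -4 (H = -3 - 1 = -4)
((-1*210 + 269)*(356 + 436))/((49*H)) = ((-1*210 + 269)*(356 + 436))/((49*(-4))) = ((-210 + 269)*792)/(-196) = (59*792)*(-1/196) = 46728*(-1/196) = -11682/49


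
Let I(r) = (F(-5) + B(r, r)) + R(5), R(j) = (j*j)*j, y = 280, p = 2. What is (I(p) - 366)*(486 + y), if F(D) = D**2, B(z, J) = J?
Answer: -163924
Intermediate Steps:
R(j) = j**3 (R(j) = j**2*j = j**3)
I(r) = 150 + r (I(r) = ((-5)**2 + r) + 5**3 = (25 + r) + 125 = 150 + r)
(I(p) - 366)*(486 + y) = ((150 + 2) - 366)*(486 + 280) = (152 - 366)*766 = -214*766 = -163924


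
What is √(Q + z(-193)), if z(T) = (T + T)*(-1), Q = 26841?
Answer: √27227 ≈ 165.01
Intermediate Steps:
z(T) = -2*T (z(T) = (2*T)*(-1) = -2*T)
√(Q + z(-193)) = √(26841 - 2*(-193)) = √(26841 + 386) = √27227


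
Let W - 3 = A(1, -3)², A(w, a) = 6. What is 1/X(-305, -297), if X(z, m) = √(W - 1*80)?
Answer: -I*√41/41 ≈ -0.15617*I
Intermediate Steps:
W = 39 (W = 3 + 6² = 3 + 36 = 39)
X(z, m) = I*√41 (X(z, m) = √(39 - 1*80) = √(39 - 80) = √(-41) = I*√41)
1/X(-305, -297) = 1/(I*√41) = -I*√41/41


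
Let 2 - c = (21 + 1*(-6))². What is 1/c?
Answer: -1/223 ≈ -0.0044843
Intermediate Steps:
c = -223 (c = 2 - (21 + 1*(-6))² = 2 - (21 - 6)² = 2 - 1*15² = 2 - 1*225 = 2 - 225 = -223)
1/c = 1/(-223) = -1/223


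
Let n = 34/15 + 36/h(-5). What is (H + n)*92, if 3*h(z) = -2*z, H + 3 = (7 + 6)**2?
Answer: 247112/15 ≈ 16474.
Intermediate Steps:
H = 166 (H = -3 + (7 + 6)**2 = -3 + 13**2 = -3 + 169 = 166)
h(z) = -2*z/3 (h(z) = (-2*z)/3 = -2*z/3)
n = 196/15 (n = 34/15 + 36/((-2/3*(-5))) = 34*(1/15) + 36/(10/3) = 34/15 + 36*(3/10) = 34/15 + 54/5 = 196/15 ≈ 13.067)
(H + n)*92 = (166 + 196/15)*92 = (2686/15)*92 = 247112/15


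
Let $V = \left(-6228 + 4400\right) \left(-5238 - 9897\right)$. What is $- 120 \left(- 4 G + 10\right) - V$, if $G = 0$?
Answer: $-27667980$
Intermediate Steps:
$V = 27666780$ ($V = \left(-1828\right) \left(-15135\right) = 27666780$)
$- 120 \left(- 4 G + 10\right) - V = - 120 \left(\left(-4\right) 0 + 10\right) - 27666780 = - 120 \left(0 + 10\right) - 27666780 = \left(-120\right) 10 - 27666780 = -1200 - 27666780 = -27667980$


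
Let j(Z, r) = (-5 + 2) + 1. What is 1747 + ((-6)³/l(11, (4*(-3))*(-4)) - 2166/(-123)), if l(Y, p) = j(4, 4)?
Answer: 76777/41 ≈ 1872.6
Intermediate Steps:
j(Z, r) = -2 (j(Z, r) = -3 + 1 = -2)
l(Y, p) = -2
1747 + ((-6)³/l(11, (4*(-3))*(-4)) - 2166/(-123)) = 1747 + ((-6)³/(-2) - 2166/(-123)) = 1747 + (-216*(-½) - 2166*(-1/123)) = 1747 + (108 + 722/41) = 1747 + 5150/41 = 76777/41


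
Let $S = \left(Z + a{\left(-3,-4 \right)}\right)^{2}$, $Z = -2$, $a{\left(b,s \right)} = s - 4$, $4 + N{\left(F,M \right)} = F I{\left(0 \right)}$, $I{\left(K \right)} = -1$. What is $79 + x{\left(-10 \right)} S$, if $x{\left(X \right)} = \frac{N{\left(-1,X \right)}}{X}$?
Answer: $109$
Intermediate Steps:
$N{\left(F,M \right)} = -4 - F$ ($N{\left(F,M \right)} = -4 + F \left(-1\right) = -4 - F$)
$a{\left(b,s \right)} = -4 + s$ ($a{\left(b,s \right)} = s - 4 = -4 + s$)
$S = 100$ ($S = \left(-2 - 8\right)^{2} = \left(-10\right)^{2} = 100$)
$x{\left(X \right)} = - \frac{3}{X}$ ($x{\left(X \right)} = \frac{-4 - -1}{X} = \frac{-4 + 1}{X} = - \frac{3}{X}$)
$79 + x{\left(-10 \right)} S = 79 + - \frac{3}{-10} \cdot 100 = 79 + \left(-3\right) \left(- \frac{1}{10}\right) 100 = 79 + \frac{3}{10} \cdot 100 = 79 + 30 = 109$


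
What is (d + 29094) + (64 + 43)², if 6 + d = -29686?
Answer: 10851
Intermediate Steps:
d = -29692 (d = -6 - 29686 = -29692)
(d + 29094) + (64 + 43)² = (-29692 + 29094) + (64 + 43)² = -598 + 107² = -598 + 11449 = 10851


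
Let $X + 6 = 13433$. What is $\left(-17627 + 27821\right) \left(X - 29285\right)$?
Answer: $-161656452$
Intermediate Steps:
$X = 13427$ ($X = -6 + 13433 = 13427$)
$\left(-17627 + 27821\right) \left(X - 29285\right) = \left(-17627 + 27821\right) \left(13427 - 29285\right) = 10194 \left(-15858\right) = -161656452$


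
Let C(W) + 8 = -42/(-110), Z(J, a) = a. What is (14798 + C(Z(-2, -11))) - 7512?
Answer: 400311/55 ≈ 7278.4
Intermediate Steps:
C(W) = -419/55 (C(W) = -8 - 42/(-110) = -8 - 42*(-1/110) = -8 + 21/55 = -419/55)
(14798 + C(Z(-2, -11))) - 7512 = (14798 - 419/55) - 7512 = 813471/55 - 7512 = 400311/55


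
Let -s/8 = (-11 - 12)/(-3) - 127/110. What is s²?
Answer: 73891216/27225 ≈ 2714.1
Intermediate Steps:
s = -8596/165 (s = -8*((-11 - 12)/(-3) - 127/110) = -8*(-23*(-⅓) - 127*1/110) = -8*(23/3 - 127/110) = -8*2149/330 = -8596/165 ≈ -52.097)
s² = (-8596/165)² = 73891216/27225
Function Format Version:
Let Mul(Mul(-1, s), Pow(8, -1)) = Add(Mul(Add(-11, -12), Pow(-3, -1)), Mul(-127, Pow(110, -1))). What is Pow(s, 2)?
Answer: Rational(73891216, 27225) ≈ 2714.1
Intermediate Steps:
s = Rational(-8596, 165) (s = Mul(-8, Add(Mul(Add(-11, -12), Pow(-3, -1)), Mul(-127, Pow(110, -1)))) = Mul(-8, Add(Mul(-23, Rational(-1, 3)), Mul(-127, Rational(1, 110)))) = Mul(-8, Add(Rational(23, 3), Rational(-127, 110))) = Mul(-8, Rational(2149, 330)) = Rational(-8596, 165) ≈ -52.097)
Pow(s, 2) = Pow(Rational(-8596, 165), 2) = Rational(73891216, 27225)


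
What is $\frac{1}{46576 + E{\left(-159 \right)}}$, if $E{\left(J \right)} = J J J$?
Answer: $- \frac{1}{3973103} \approx -2.5169 \cdot 10^{-7}$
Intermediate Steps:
$E{\left(J \right)} = J^{3}$ ($E{\left(J \right)} = J^{2} J = J^{3}$)
$\frac{1}{46576 + E{\left(-159 \right)}} = \frac{1}{46576 + \left(-159\right)^{3}} = \frac{1}{46576 - 4019679} = \frac{1}{-3973103} = - \frac{1}{3973103}$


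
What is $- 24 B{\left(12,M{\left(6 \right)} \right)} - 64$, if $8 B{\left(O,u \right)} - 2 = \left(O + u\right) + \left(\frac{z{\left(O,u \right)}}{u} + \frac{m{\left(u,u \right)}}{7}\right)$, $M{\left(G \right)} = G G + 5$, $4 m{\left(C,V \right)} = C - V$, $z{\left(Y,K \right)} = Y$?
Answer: $- \frac{9425}{41} \approx -229.88$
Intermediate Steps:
$m{\left(C,V \right)} = - \frac{V}{4} + \frac{C}{4}$ ($m{\left(C,V \right)} = \frac{C - V}{4} = - \frac{V}{4} + \frac{C}{4}$)
$M{\left(G \right)} = 5 + G^{2}$ ($M{\left(G \right)} = G^{2} + 5 = 5 + G^{2}$)
$B{\left(O,u \right)} = \frac{1}{4} + \frac{O}{8} + \frac{u}{8} + \frac{O}{8 u}$ ($B{\left(O,u \right)} = \frac{1}{4} + \frac{\left(O + u\right) + \left(\frac{O}{u} + \frac{- \frac{u}{4} + \frac{u}{4}}{7}\right)}{8} = \frac{1}{4} + \frac{\left(O + u\right) + \left(\frac{O}{u} + 0 \cdot \frac{1}{7}\right)}{8} = \frac{1}{4} + \frac{\left(O + u\right) + \left(\frac{O}{u} + 0\right)}{8} = \frac{1}{4} + \frac{\left(O + u\right) + \frac{O}{u}}{8} = \frac{1}{4} + \frac{O + u + \frac{O}{u}}{8} = \frac{1}{4} + \left(\frac{O}{8} + \frac{u}{8} + \frac{O}{8 u}\right) = \frac{1}{4} + \frac{O}{8} + \frac{u}{8} + \frac{O}{8 u}$)
$- 24 B{\left(12,M{\left(6 \right)} \right)} - 64 = - 24 \frac{12 + \left(5 + 6^{2}\right) \left(2 + 12 + \left(5 + 6^{2}\right)\right)}{8 \left(5 + 6^{2}\right)} - 64 = - 24 \frac{12 + \left(5 + 36\right) \left(2 + 12 + \left(5 + 36\right)\right)}{8 \left(5 + 36\right)} - 64 = - 24 \frac{12 + 41 \left(2 + 12 + 41\right)}{8 \cdot 41} - 64 = - 24 \cdot \frac{1}{8} \cdot \frac{1}{41} \left(12 + 41 \cdot 55\right) - 64 = - 24 \cdot \frac{1}{8} \cdot \frac{1}{41} \left(12 + 2255\right) - 64 = - 24 \cdot \frac{1}{8} \cdot \frac{1}{41} \cdot 2267 - 64 = \left(-24\right) \frac{2267}{328} - 64 = - \frac{6801}{41} - 64 = - \frac{9425}{41}$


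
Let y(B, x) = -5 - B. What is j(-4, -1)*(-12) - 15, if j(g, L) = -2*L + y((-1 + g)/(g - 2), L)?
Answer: 31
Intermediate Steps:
j(g, L) = -5 - 2*L - (-1 + g)/(-2 + g) (j(g, L) = -2*L + (-5 - (-1 + g)/(g - 2)) = -2*L + (-5 - (-1 + g)/(-2 + g)) = -5 - 2*L - (-1 + g)/(-2 + g))
j(-4, -1)*(-12) - 15 = ((1 - 1*(-4) - (-2 - 4)*(5 + 2*(-1)))/(-2 - 4))*(-12) - 15 = ((1 + 4 - 1*(-6)*(5 - 2))/(-6))*(-12) - 15 = -(1 + 4 - 1*(-6)*3)/6*(-12) - 15 = -(1 + 4 + 18)/6*(-12) - 15 = -⅙*23*(-12) - 15 = -23/6*(-12) - 15 = 46 - 15 = 31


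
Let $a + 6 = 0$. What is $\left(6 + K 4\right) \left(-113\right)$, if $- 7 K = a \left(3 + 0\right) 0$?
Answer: $-678$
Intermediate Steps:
$a = -6$ ($a = -6 + 0 = -6$)
$K = 0$ ($K = - \frac{- 6 \left(3 + 0\right) 0}{7} = - \frac{\left(-6\right) 3 \cdot 0}{7} = - \frac{\left(-18\right) 0}{7} = \left(- \frac{1}{7}\right) 0 = 0$)
$\left(6 + K 4\right) \left(-113\right) = \left(6 + 0 \cdot 4\right) \left(-113\right) = \left(6 + 0\right) \left(-113\right) = 6 \left(-113\right) = -678$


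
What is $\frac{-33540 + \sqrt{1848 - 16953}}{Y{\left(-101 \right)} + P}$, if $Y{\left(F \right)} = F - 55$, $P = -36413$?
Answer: $\frac{2580}{2813} - \frac{i \sqrt{15105}}{36569} \approx 0.91717 - 0.0033608 i$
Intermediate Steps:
$Y{\left(F \right)} = -55 + F$
$\frac{-33540 + \sqrt{1848 - 16953}}{Y{\left(-101 \right)} + P} = \frac{-33540 + \sqrt{1848 - 16953}}{\left(-55 - 101\right) - 36413} = \frac{-33540 + \sqrt{-15105}}{-156 - 36413} = \frac{-33540 + i \sqrt{15105}}{-36569} = \left(-33540 + i \sqrt{15105}\right) \left(- \frac{1}{36569}\right) = \frac{2580}{2813} - \frac{i \sqrt{15105}}{36569}$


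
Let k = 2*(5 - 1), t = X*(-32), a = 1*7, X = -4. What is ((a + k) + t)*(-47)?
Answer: -6721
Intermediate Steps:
a = 7
t = 128 (t = -4*(-32) = 128)
k = 8 (k = 2*4 = 8)
((a + k) + t)*(-47) = ((7 + 8) + 128)*(-47) = (15 + 128)*(-47) = 143*(-47) = -6721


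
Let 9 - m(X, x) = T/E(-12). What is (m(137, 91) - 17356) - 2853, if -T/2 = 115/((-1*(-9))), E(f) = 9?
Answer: -1635970/81 ≈ -20197.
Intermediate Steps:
T = -230/9 (T = -230/((-1*(-9))) = -230/9 ≈ -25.556)
m(X, x) = 959/81 (m(X, x) = 9 - (-230)/(9*9) = 9 - 1*(-230/81) = 9 + 230/81 = 959/81)
(m(137, 91) - 17356) - 2853 = (959/81 - 17356) - 2853 = -1404877/81 - 2853 = -1635970/81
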